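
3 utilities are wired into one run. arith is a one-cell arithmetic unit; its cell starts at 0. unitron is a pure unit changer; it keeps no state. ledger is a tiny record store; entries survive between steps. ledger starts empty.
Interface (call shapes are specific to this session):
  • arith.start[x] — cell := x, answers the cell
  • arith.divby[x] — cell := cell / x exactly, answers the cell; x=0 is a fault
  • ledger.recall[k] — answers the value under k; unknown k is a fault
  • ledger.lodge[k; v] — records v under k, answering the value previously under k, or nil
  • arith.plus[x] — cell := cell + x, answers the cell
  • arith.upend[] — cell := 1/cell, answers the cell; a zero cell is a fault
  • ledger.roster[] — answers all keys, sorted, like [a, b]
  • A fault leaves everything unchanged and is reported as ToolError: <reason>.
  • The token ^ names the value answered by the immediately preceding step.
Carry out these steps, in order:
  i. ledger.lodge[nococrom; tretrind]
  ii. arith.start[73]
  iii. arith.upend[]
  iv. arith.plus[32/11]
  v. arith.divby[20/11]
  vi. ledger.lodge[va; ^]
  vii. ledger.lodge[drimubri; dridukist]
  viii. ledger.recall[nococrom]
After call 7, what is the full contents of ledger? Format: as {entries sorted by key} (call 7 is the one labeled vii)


[in] ledger.lodge k: nococrom v: tretrind
  nil
[in] arith.start x: 73
  73
[in] arith.upend
  1/73
[in] arith.plus x: 32/11
  2347/803
[in] arith.divby x: 20/11
  2347/1460
[in] ledger.lodge k: va v: ^
  nil
[in] ledger.lodge k: drimubri v: dridukist
  nil
[in] ledger.recall k: nococrom
  tretrind

Answer: {drimubri=dridukist, nococrom=tretrind, va=2347/1460}


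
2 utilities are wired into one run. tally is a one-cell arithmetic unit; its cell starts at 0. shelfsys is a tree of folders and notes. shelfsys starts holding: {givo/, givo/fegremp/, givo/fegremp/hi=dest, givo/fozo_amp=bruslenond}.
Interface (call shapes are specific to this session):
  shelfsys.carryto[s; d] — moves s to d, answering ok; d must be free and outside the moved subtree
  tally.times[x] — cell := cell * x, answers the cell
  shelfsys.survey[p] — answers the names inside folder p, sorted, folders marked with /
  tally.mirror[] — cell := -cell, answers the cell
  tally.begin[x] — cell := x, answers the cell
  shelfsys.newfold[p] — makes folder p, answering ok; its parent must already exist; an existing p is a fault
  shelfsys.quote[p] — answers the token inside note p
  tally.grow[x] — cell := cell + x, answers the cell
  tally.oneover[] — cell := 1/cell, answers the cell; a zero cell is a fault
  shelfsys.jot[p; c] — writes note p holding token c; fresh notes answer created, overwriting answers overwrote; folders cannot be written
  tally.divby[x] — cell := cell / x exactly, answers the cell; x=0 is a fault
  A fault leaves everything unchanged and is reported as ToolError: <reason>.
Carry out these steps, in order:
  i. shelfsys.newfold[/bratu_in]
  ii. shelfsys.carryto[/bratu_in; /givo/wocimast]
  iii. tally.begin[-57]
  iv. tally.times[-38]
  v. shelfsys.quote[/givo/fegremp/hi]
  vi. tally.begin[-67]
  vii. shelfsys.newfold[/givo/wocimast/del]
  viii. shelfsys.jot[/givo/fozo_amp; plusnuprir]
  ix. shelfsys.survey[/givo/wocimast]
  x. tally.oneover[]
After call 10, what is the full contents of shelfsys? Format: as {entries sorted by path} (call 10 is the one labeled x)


Answer: {givo/, givo/fegremp/, givo/fegremp/hi=dest, givo/fozo_amp=plusnuprir, givo/wocimast/, givo/wocimast/del/}

Derivation:
>> newfold(p='/bratu_in')
<< ok
>> carryto(s='/bratu_in', d='/givo/wocimast')
<< ok
>> begin(x='-57')
<< -57
>> times(x='-38')
<< 2166
>> quote(p='/givo/fegremp/hi')
<< dest
>> begin(x='-67')
<< -67
>> newfold(p='/givo/wocimast/del')
<< ok
>> jot(p='/givo/fozo_amp', c='plusnuprir')
<< overwrote
>> survey(p='/givo/wocimast')
<< [del/]
>> oneover()
<< -1/67


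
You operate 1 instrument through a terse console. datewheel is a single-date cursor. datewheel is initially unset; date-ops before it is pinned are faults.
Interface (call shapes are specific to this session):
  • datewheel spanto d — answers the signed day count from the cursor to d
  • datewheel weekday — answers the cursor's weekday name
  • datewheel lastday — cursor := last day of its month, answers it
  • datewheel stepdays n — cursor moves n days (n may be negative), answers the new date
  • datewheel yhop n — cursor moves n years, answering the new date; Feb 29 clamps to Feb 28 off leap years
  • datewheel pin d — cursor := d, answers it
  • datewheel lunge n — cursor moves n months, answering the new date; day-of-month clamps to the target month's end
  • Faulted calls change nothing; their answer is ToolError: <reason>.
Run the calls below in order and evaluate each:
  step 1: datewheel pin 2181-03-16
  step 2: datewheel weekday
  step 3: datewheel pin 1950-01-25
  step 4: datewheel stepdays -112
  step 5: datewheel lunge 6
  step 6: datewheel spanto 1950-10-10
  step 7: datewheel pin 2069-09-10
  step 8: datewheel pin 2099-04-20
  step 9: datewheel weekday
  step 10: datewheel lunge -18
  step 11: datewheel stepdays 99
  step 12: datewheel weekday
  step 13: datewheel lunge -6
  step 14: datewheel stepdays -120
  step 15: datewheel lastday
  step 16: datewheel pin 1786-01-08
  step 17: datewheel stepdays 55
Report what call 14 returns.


>> datewheel pin(d→2181-03-16)
<< 2181-03-16
>> datewheel weekday()
<< Friday
>> datewheel pin(d→1950-01-25)
<< 1950-01-25
>> datewheel stepdays(n→-112)
<< 1949-10-05
>> datewheel lunge(n→6)
<< 1950-04-05
>> datewheel spanto(d→1950-10-10)
<< 188
>> datewheel pin(d→2069-09-10)
<< 2069-09-10
>> datewheel pin(d→2099-04-20)
<< 2099-04-20
>> datewheel weekday()
<< Monday
>> datewheel lunge(n→-18)
<< 2097-10-20
>> datewheel stepdays(n→99)
<< 2098-01-27
>> datewheel weekday()
<< Monday
>> datewheel lunge(n→-6)
<< 2097-07-27
>> datewheel stepdays(n→-120)
<< 2097-03-29
>> datewheel lastday()
<< 2097-03-31
>> datewheel pin(d→1786-01-08)
<< 1786-01-08
>> datewheel stepdays(n→55)
<< 1786-03-04

Answer: 2097-03-29


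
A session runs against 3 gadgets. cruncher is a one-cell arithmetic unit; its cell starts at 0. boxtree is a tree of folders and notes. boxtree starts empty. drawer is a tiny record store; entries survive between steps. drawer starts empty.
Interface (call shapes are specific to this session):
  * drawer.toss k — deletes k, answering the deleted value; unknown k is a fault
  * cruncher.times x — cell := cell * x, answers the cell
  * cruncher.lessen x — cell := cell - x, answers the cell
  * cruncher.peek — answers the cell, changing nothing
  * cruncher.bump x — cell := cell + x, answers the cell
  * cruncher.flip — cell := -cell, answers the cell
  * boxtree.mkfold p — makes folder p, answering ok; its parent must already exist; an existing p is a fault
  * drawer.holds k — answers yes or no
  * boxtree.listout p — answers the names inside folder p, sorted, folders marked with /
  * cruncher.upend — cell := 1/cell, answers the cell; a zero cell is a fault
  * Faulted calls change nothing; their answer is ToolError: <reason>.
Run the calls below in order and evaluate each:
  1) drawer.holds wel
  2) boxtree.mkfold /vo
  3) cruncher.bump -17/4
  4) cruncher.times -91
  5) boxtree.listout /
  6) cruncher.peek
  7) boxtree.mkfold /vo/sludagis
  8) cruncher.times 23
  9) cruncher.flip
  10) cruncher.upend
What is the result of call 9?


Answer: -35581/4

Derivation:
Step: drawer.holds[k→wel]
Result: no
Step: boxtree.mkfold[p→/vo]
Result: ok
Step: cruncher.bump[x→-17/4]
Result: -17/4
Step: cruncher.times[x→-91]
Result: 1547/4
Step: boxtree.listout[p→/]
Result: [vo/]
Step: cruncher.peek[]
Result: 1547/4
Step: boxtree.mkfold[p→/vo/sludagis]
Result: ok
Step: cruncher.times[x→23]
Result: 35581/4
Step: cruncher.flip[]
Result: -35581/4
Step: cruncher.upend[]
Result: -4/35581


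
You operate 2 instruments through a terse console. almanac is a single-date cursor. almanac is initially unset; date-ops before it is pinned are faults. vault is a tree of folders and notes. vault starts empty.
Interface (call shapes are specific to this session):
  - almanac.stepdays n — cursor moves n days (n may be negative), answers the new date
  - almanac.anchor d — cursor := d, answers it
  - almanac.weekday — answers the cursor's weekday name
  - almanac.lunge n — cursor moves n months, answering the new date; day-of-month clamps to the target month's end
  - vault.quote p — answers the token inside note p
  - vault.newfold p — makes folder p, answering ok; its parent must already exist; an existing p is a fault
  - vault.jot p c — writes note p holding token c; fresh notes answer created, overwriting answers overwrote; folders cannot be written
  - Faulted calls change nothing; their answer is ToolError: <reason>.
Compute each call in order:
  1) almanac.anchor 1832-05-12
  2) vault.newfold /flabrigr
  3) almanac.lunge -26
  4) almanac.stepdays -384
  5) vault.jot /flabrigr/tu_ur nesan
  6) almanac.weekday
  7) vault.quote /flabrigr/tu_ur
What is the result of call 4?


-- anchor(d→1832-05-12) => 1832-05-12
-- newfold(p→/flabrigr) => ok
-- lunge(n→-26) => 1830-03-12
-- stepdays(n→-384) => 1829-02-21
-- jot(p→/flabrigr/tu_ur, c→nesan) => created
-- weekday() => Saturday
-- quote(p→/flabrigr/tu_ur) => nesan

Answer: 1829-02-21


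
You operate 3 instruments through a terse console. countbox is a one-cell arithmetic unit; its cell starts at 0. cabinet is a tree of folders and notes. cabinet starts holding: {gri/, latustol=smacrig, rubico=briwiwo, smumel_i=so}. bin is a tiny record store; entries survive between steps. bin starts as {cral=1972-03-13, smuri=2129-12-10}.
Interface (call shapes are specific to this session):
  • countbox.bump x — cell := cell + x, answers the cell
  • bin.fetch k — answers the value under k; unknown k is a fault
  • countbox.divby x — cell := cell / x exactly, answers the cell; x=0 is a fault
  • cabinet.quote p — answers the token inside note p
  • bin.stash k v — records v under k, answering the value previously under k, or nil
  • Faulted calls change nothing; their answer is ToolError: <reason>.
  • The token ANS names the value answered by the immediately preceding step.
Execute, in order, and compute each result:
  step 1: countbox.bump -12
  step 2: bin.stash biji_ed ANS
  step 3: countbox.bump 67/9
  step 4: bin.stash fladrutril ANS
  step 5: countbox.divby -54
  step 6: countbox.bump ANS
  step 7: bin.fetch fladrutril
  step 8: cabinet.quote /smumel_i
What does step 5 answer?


Then countbox.bump using x: -12, giving -12.
Then bin.stash using k: biji_ed, v: ANS: nil.
I call countbox.bump using x: 67/9, which returns -41/9.
I use bin.stash using k: fladrutril, v: ANS, — result: nil.
I use countbox.divby using x: -54: 41/486.
Calling countbox.bump using x: ANS, and get 41/243.
Next I call bin.fetch using k: fladrutril, and get -41/9.
Invoking cabinet.quote using p: /smumel_i: so.

Answer: 41/486


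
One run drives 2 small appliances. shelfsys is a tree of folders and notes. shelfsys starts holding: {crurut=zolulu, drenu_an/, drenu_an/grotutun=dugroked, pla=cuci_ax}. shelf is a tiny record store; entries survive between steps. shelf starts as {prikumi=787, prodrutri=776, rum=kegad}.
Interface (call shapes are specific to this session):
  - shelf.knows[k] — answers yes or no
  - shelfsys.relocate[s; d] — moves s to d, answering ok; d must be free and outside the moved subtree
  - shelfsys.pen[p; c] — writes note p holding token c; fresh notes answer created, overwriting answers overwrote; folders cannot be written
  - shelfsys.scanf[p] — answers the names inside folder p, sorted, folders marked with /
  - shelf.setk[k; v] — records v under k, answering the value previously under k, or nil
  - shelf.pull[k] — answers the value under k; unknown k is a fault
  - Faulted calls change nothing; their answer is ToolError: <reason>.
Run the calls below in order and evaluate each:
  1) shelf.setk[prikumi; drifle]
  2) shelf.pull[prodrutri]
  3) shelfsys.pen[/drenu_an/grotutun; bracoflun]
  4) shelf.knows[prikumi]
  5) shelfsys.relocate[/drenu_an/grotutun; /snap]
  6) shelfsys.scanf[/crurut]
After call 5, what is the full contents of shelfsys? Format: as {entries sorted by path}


Step: setk[k='prikumi'; v='drifle']
Result: 787
Step: pull[k='prodrutri']
Result: 776
Step: pen[p='/drenu_an/grotutun'; c='bracoflun']
Result: overwrote
Step: knows[k='prikumi']
Result: yes
Step: relocate[s='/drenu_an/grotutun'; d='/snap']
Result: ok
Step: scanf[p='/crurut']
Result: ToolError: not a directory

Answer: {crurut=zolulu, drenu_an/, pla=cuci_ax, snap=bracoflun}


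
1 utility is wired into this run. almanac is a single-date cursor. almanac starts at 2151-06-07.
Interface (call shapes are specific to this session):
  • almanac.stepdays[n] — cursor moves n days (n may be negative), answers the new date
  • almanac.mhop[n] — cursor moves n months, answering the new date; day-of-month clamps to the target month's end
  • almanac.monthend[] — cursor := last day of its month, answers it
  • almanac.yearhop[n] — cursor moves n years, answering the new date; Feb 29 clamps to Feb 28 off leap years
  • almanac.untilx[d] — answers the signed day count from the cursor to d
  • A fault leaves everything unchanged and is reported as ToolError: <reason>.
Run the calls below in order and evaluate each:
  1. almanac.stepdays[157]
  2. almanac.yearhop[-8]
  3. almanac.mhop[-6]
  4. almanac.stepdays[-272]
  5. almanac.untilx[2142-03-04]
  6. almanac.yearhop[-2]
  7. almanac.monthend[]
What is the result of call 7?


Answer: 2140-08-31

Derivation:
-> almanac.stepdays(n→157)
<- 2151-11-11
-> almanac.yearhop(n→-8)
<- 2143-11-11
-> almanac.mhop(n→-6)
<- 2143-05-11
-> almanac.stepdays(n→-272)
<- 2142-08-12
-> almanac.untilx(d→2142-03-04)
<- -161
-> almanac.yearhop(n→-2)
<- 2140-08-12
-> almanac.monthend()
<- 2140-08-31


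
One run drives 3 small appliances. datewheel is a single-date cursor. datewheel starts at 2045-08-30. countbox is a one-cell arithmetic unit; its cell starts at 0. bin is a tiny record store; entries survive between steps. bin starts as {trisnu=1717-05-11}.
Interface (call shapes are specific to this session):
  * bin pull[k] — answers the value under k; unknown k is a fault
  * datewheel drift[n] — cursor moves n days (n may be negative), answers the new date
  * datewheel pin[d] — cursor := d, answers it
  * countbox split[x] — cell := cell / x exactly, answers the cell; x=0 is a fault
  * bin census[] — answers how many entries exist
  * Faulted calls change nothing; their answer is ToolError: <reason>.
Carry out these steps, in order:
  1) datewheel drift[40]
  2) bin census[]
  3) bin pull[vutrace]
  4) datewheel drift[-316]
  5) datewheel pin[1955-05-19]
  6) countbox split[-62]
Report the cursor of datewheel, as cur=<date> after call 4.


==> datewheel drift(n='40')
<== 2045-10-09
==> bin census()
<== 1
==> bin pull(k='vutrace')
<== ToolError: no such key vutrace
==> datewheel drift(n='-316')
<== 2044-11-27
==> datewheel pin(d='1955-05-19')
<== 1955-05-19
==> countbox split(x='-62')
<== 0

Answer: cur=2044-11-27


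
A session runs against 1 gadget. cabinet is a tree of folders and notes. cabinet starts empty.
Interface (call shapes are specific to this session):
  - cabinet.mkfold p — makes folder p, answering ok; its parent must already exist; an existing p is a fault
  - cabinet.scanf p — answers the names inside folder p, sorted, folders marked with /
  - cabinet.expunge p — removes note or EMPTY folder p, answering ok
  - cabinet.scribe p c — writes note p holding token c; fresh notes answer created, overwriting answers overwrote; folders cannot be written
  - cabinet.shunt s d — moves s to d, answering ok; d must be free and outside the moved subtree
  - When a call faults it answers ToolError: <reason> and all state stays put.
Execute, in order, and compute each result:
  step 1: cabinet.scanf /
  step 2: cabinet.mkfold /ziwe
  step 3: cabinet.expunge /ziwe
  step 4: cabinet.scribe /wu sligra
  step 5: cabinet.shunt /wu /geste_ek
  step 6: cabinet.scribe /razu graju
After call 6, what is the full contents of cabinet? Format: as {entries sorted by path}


Answer: {geste_ek=sligra, razu=graju}

Derivation:
==> cabinet.scanf(p=/)
<== []
==> cabinet.mkfold(p=/ziwe)
<== ok
==> cabinet.expunge(p=/ziwe)
<== ok
==> cabinet.scribe(p=/wu, c=sligra)
<== created
==> cabinet.shunt(s=/wu, d=/geste_ek)
<== ok
==> cabinet.scribe(p=/razu, c=graju)
<== created


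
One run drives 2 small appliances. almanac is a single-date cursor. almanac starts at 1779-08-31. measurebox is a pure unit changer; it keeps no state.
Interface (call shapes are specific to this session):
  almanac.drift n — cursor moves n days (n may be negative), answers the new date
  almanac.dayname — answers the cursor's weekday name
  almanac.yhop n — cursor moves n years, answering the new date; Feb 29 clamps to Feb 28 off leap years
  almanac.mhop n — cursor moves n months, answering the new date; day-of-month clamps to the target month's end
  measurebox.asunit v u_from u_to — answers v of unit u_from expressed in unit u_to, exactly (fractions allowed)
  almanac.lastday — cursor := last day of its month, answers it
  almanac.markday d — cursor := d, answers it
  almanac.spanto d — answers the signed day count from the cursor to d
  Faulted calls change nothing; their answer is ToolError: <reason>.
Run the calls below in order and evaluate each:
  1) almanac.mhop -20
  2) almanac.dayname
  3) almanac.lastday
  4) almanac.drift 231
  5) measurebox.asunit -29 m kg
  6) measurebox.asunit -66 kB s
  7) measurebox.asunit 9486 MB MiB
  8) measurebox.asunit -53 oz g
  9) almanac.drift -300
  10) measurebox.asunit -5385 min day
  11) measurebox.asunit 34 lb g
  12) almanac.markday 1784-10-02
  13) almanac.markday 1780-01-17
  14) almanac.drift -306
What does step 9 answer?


Answer: 1777-10-23

Derivation:
> almanac.mhop n→-20
[out] 1777-12-31
> almanac.dayname
[out] Wednesday
> almanac.lastday
[out] 1777-12-31
> almanac.drift n→231
[out] 1778-08-19
> measurebox.asunit v→-29 u_from→m u_to→kg
[out] ToolError: incompatible units
> measurebox.asunit v→-66 u_from→kB u_to→s
[out] ToolError: incompatible units
> measurebox.asunit v→9486 u_from→MB u_to→MiB
[out] 74109375/8192
> measurebox.asunit v→-53 u_from→oz u_to→g
[out] -2404039561/1600000
> almanac.drift n→-300
[out] 1777-10-23
> measurebox.asunit v→-5385 u_from→min u_to→day
[out] -359/96
> measurebox.asunit v→34 u_from→lb u_to→g
[out] 771107029/50000
> almanac.markday d→1784-10-02
[out] 1784-10-02
> almanac.markday d→1780-01-17
[out] 1780-01-17
> almanac.drift n→-306
[out] 1779-03-17


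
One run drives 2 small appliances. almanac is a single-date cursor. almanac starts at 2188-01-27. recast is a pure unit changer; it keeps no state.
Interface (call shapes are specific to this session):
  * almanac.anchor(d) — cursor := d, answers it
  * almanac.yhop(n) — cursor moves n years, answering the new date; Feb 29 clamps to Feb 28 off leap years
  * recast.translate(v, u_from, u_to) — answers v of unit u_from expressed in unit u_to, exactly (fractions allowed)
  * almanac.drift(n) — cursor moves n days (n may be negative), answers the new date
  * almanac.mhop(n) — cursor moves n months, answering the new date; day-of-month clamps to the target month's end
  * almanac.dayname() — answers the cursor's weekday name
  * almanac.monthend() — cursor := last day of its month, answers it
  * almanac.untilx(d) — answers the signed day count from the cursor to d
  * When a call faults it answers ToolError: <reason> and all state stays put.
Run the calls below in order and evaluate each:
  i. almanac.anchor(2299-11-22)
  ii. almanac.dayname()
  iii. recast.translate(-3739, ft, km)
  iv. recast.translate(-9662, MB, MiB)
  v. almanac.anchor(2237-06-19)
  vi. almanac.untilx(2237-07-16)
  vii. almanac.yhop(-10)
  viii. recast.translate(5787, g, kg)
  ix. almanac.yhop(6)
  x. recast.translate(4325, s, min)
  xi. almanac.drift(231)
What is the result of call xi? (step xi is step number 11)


Invoking almanac.anchor on d→2299-11-22, giving 2299-11-22.
I invoke almanac.dayname, yielding Wednesday.
I use recast.translate on v→-3739, u_from→ft, u_to→km, giving -1424559/1250000.
I run recast.translate on v→-9662, u_from→MB, u_to→MiB, → -75484375/8192.
Calling almanac.anchor on d→2237-06-19, which returns 2237-06-19.
Then almanac.untilx on d→2237-07-16, giving 27.
I run almanac.yhop on n→-10, and observe 2227-06-19.
I run recast.translate on v→5787, u_from→g, u_to→kg, → 5787/1000.
Invoking almanac.yhop on n→6, giving 2233-06-19.
I call recast.translate on v→4325, u_from→s, u_to→min, and see 865/12.
I invoke almanac.drift on n→231, yielding 2234-02-05.

Answer: 2234-02-05


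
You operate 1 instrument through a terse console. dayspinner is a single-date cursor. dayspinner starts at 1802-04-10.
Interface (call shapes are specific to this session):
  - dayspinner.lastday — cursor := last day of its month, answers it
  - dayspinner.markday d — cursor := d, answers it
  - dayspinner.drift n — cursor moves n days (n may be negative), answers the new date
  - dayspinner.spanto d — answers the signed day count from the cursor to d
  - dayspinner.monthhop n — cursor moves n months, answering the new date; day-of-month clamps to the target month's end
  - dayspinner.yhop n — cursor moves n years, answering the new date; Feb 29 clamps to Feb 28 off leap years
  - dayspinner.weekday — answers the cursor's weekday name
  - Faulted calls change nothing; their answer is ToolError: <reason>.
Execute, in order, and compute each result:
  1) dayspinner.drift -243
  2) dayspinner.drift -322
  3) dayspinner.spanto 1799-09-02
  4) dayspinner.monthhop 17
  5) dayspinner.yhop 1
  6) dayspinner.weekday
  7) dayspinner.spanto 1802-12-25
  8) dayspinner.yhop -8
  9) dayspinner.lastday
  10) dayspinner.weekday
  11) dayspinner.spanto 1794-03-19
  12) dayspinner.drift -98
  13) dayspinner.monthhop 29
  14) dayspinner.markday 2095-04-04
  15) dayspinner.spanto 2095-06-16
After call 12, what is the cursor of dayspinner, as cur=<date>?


Answer: cur=1794-11-22

Derivation:
I use dayspinner.drift on n=-243, which returns 1801-08-10.
Calling dayspinner.drift on n=-322, yielding 1800-09-22.
I run dayspinner.spanto on d=1799-09-02, giving -385.
Invoking dayspinner.monthhop on n=17, giving 1802-02-22.
I use dayspinner.yhop on n=1, → 1803-02-22.
Now I run dayspinner.weekday, — result: Tuesday.
I use dayspinner.spanto on d=1802-12-25, and observe -59.
Using dayspinner.yhop on n=-8, giving 1795-02-22.
Now I run dayspinner.lastday(), → 1795-02-28.
I call dayspinner.weekday: Saturday.
I try dayspinner.spanto on d=1794-03-19: -346.
Calling dayspinner.drift on n=-98, → 1794-11-22.
I use dayspinner.monthhop on n=29, yielding 1797-04-22.
Using dayspinner.markday on d=2095-04-04, and observe 2095-04-04.
I try dayspinner.spanto on d=2095-06-16, giving 73.


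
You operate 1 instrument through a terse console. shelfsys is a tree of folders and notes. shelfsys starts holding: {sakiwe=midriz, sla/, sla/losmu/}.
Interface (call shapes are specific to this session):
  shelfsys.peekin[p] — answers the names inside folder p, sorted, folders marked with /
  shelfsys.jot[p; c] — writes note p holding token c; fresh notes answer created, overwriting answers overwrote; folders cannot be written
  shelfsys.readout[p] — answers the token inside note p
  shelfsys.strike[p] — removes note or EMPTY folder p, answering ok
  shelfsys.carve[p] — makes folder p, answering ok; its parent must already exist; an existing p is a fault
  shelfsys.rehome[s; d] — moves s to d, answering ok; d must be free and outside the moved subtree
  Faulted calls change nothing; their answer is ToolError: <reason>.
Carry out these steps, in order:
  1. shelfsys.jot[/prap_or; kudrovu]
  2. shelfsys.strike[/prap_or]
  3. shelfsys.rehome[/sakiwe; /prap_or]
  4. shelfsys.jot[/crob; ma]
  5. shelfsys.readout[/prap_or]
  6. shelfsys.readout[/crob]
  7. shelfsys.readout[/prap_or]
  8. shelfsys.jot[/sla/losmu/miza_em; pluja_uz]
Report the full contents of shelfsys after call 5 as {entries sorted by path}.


Answer: {crob=ma, prap_or=midriz, sla/, sla/losmu/}

Derivation:
// 1. jot(p→/prap_or, c→kudrovu) ~> created
// 2. strike(p→/prap_or) ~> ok
// 3. rehome(s→/sakiwe, d→/prap_or) ~> ok
// 4. jot(p→/crob, c→ma) ~> created
// 5. readout(p→/prap_or) ~> midriz
// 6. readout(p→/crob) ~> ma
// 7. readout(p→/prap_or) ~> midriz
// 8. jot(p→/sla/losmu/miza_em, c→pluja_uz) ~> created


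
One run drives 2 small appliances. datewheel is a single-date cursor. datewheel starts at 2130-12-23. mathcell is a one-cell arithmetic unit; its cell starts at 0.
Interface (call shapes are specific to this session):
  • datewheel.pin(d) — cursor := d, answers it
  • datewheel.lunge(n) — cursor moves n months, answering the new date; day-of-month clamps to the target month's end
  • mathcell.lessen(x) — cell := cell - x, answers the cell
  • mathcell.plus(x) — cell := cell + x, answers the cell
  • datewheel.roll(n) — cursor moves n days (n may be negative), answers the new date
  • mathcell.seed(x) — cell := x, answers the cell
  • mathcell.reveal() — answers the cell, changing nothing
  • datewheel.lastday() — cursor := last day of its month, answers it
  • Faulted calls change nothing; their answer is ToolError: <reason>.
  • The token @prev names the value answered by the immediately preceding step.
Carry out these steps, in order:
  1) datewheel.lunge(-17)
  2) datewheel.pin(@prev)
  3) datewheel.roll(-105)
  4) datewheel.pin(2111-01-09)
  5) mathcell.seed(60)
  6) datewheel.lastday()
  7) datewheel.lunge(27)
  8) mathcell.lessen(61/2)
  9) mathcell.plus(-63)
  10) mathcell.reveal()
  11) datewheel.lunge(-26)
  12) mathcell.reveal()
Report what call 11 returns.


Answer: 2111-02-28

Derivation:
Act: datewheel.lunge[n: -17]
Obs: 2129-07-23
Act: datewheel.pin[d: @prev]
Obs: 2129-07-23
Act: datewheel.roll[n: -105]
Obs: 2129-04-09
Act: datewheel.pin[d: 2111-01-09]
Obs: 2111-01-09
Act: mathcell.seed[x: 60]
Obs: 60
Act: datewheel.lastday[]
Obs: 2111-01-31
Act: datewheel.lunge[n: 27]
Obs: 2113-04-30
Act: mathcell.lessen[x: 61/2]
Obs: 59/2
Act: mathcell.plus[x: -63]
Obs: -67/2
Act: mathcell.reveal[]
Obs: -67/2
Act: datewheel.lunge[n: -26]
Obs: 2111-02-28
Act: mathcell.reveal[]
Obs: -67/2


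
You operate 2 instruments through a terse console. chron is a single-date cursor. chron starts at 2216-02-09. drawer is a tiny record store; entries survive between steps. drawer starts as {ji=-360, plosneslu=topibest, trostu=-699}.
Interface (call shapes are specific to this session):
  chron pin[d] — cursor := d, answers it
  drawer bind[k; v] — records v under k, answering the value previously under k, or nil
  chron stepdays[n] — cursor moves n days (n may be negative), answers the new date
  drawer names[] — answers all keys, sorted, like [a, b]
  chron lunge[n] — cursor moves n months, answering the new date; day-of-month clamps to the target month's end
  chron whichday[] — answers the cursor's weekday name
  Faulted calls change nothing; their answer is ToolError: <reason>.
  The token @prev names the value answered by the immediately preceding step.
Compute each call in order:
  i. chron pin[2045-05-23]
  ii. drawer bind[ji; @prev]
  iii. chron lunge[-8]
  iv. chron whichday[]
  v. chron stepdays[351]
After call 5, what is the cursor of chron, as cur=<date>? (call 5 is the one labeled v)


Do: chron pin[d='2045-05-23']
See: 2045-05-23
Do: drawer bind[k='ji'; v='@prev']
See: -360
Do: chron lunge[n='-8']
See: 2044-09-23
Do: chron whichday[]
See: Friday
Do: chron stepdays[n='351']
See: 2045-09-09

Answer: cur=2045-09-09


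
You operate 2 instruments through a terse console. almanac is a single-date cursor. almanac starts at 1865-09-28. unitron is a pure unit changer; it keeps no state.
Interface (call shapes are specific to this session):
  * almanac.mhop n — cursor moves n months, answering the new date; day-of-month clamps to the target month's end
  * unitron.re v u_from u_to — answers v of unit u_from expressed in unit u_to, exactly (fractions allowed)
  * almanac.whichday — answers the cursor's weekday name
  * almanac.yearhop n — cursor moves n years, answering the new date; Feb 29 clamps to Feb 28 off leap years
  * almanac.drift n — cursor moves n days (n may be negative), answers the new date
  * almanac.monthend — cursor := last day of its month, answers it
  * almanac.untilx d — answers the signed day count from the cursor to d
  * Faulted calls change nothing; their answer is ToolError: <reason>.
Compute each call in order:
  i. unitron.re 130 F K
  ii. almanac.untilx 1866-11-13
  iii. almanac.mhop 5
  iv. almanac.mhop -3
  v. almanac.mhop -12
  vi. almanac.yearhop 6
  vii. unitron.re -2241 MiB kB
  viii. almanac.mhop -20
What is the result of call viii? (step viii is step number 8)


Answer: 1869-03-28

Derivation:
Step: re[v: 130; u_from: F; u_to: K]
Result: 58967/180
Step: untilx[d: 1866-11-13]
Result: 411
Step: mhop[n: 5]
Result: 1866-02-28
Step: mhop[n: -3]
Result: 1865-11-28
Step: mhop[n: -12]
Result: 1864-11-28
Step: yearhop[n: 6]
Result: 1870-11-28
Step: re[v: -2241; u_from: MiB; u_to: kB]
Result: -293732352/125
Step: mhop[n: -20]
Result: 1869-03-28


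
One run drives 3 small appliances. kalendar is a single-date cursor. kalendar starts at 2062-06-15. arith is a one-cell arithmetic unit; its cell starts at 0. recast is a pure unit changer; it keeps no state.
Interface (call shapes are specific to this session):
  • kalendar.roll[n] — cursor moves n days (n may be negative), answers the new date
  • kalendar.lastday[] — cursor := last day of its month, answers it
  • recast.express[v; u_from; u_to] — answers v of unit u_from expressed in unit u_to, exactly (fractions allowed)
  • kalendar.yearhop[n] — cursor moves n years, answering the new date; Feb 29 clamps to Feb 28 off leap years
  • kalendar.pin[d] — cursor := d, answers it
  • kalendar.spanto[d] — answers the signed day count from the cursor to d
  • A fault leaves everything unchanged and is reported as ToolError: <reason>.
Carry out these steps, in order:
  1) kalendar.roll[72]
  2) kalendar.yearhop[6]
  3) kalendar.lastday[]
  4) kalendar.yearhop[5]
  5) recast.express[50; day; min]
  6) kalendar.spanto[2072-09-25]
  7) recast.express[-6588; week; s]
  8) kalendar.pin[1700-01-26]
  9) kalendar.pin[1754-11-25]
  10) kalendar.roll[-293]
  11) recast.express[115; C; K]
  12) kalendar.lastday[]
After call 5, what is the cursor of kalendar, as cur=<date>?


Answer: cur=2073-08-31

Derivation:
Now I run kalendar.roll passing n=72, and see 2062-08-26.
I run kalendar.yearhop passing n=6, and observe 2068-08-26.
I call kalendar.lastday, and get 2068-08-31.
Now I run kalendar.yearhop passing n=5, which returns 2073-08-31.
I try recast.express passing v=50, u_from=day, u_to=min, which returns 72000.
Using kalendar.spanto passing d=2072-09-25, giving -340.
Now I run recast.express passing v=-6588, u_from=week, u_to=s, and get -3984422400.
I invoke kalendar.pin passing d=1700-01-26, → 1700-01-26.
Invoking kalendar.pin passing d=1754-11-25, giving 1754-11-25.
I invoke kalendar.roll passing n=-293, which returns 1754-02-05.
Calling recast.express passing v=115, u_from=C, u_to=K, and get 7763/20.
I try kalendar.lastday: 1754-02-28.


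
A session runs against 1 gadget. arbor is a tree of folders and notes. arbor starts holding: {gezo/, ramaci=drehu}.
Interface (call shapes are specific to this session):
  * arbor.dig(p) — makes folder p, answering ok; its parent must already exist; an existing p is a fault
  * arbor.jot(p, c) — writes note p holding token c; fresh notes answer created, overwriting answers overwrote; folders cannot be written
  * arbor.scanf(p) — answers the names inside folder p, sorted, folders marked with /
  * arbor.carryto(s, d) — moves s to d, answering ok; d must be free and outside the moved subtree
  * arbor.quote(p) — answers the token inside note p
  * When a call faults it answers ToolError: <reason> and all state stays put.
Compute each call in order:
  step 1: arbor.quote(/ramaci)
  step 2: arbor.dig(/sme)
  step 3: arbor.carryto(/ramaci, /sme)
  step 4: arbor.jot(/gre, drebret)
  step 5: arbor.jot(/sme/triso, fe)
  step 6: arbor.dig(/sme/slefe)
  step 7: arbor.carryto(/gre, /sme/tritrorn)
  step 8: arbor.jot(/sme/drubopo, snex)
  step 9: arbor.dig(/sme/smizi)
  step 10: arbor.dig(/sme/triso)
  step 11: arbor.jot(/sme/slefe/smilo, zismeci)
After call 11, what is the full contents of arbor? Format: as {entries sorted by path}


Answer: {gezo/, ramaci=drehu, sme/, sme/drubopo=snex, sme/slefe/, sme/slefe/smilo=zismeci, sme/smizi/, sme/triso=fe, sme/tritrorn=drebret}

Derivation:
==> arbor.quote(p='/ramaci')
<== drehu
==> arbor.dig(p='/sme')
<== ok
==> arbor.carryto(s='/ramaci', d='/sme')
<== ToolError: exists
==> arbor.jot(p='/gre', c='drebret')
<== created
==> arbor.jot(p='/sme/triso', c='fe')
<== created
==> arbor.dig(p='/sme/slefe')
<== ok
==> arbor.carryto(s='/gre', d='/sme/tritrorn')
<== ok
==> arbor.jot(p='/sme/drubopo', c='snex')
<== created
==> arbor.dig(p='/sme/smizi')
<== ok
==> arbor.dig(p='/sme/triso')
<== ToolError: exists
==> arbor.jot(p='/sme/slefe/smilo', c='zismeci')
<== created


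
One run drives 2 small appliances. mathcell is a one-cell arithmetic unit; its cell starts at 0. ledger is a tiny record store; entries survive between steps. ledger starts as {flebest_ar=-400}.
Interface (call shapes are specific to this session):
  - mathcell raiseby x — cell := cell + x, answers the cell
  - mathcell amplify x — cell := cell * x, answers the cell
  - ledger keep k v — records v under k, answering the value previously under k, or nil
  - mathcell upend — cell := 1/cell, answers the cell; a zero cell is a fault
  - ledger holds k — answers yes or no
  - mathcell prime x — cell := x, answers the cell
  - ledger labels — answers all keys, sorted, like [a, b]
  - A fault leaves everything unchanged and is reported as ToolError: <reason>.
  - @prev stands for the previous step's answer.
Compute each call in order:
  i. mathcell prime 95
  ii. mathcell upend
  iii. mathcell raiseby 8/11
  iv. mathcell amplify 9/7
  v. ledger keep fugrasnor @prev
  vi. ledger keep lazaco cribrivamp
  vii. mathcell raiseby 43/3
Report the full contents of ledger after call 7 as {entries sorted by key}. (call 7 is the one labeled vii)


-> mathcell prime(x: 95)
<- 95
-> mathcell upend()
<- 1/95
-> mathcell raiseby(x: 8/11)
<- 771/1045
-> mathcell amplify(x: 9/7)
<- 6939/7315
-> ledger keep(k: fugrasnor, v: @prev)
<- nil
-> ledger keep(k: lazaco, v: cribrivamp)
<- nil
-> mathcell raiseby(x: 43/3)
<- 335362/21945

Answer: {flebest_ar=-400, fugrasnor=6939/7315, lazaco=cribrivamp}


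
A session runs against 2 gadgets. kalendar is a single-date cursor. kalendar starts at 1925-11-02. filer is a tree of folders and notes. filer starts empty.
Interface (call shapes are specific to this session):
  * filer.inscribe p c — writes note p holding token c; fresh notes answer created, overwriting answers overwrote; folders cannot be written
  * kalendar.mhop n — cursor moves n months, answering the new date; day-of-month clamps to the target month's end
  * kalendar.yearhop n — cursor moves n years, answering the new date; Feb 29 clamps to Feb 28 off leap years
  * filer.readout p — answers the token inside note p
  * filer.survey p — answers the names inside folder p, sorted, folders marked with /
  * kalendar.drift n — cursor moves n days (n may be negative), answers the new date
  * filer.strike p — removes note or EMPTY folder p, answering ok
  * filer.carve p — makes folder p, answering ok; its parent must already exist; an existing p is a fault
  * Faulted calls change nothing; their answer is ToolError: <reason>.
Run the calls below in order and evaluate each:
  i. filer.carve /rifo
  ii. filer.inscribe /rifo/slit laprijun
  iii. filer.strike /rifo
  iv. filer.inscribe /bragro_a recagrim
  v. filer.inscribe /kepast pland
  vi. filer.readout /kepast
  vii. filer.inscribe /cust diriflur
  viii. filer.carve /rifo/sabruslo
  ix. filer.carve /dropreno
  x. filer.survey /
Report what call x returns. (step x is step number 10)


Act: filer.carve[p: /rifo]
Obs: ok
Act: filer.inscribe[p: /rifo/slit; c: laprijun]
Obs: created
Act: filer.strike[p: /rifo]
Obs: ToolError: not empty
Act: filer.inscribe[p: /bragro_a; c: recagrim]
Obs: created
Act: filer.inscribe[p: /kepast; c: pland]
Obs: created
Act: filer.readout[p: /kepast]
Obs: pland
Act: filer.inscribe[p: /cust; c: diriflur]
Obs: created
Act: filer.carve[p: /rifo/sabruslo]
Obs: ok
Act: filer.carve[p: /dropreno]
Obs: ok
Act: filer.survey[p: /]
Obs: [bragro_a, cust, dropreno/, kepast, rifo/]

Answer: [bragro_a, cust, dropreno/, kepast, rifo/]


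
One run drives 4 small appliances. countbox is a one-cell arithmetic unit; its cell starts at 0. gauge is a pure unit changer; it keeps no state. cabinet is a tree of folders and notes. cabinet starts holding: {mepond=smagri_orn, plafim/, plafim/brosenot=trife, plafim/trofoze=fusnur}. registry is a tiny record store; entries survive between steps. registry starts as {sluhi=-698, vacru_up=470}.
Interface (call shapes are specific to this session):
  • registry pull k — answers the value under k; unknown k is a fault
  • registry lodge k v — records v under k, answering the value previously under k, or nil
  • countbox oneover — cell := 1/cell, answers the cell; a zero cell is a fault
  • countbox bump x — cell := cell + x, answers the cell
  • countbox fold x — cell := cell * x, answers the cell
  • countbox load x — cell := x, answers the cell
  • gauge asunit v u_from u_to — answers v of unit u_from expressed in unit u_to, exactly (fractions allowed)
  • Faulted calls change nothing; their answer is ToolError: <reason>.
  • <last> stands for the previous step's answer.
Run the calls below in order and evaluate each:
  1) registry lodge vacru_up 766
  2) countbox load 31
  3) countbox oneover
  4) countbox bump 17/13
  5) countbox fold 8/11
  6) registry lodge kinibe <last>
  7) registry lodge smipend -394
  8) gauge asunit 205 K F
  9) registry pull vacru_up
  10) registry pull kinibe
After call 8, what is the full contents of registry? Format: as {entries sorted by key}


;; 1. registry lodge(vacru_up, 766) : 470
;; 2. countbox load(31) : 31
;; 3. countbox oneover() : 1/31
;; 4. countbox bump(17/13) : 540/403
;; 5. countbox fold(8/11) : 4320/4433
;; 6. registry lodge(kinibe, <last>) : nil
;; 7. registry lodge(smipend, -394) : nil
;; 8. gauge asunit(205, K, F) : -9067/100
;; 9. registry pull(vacru_up) : 766
;; 10. registry pull(kinibe) : 4320/4433

Answer: {kinibe=4320/4433, sluhi=-698, smipend=-394, vacru_up=766}


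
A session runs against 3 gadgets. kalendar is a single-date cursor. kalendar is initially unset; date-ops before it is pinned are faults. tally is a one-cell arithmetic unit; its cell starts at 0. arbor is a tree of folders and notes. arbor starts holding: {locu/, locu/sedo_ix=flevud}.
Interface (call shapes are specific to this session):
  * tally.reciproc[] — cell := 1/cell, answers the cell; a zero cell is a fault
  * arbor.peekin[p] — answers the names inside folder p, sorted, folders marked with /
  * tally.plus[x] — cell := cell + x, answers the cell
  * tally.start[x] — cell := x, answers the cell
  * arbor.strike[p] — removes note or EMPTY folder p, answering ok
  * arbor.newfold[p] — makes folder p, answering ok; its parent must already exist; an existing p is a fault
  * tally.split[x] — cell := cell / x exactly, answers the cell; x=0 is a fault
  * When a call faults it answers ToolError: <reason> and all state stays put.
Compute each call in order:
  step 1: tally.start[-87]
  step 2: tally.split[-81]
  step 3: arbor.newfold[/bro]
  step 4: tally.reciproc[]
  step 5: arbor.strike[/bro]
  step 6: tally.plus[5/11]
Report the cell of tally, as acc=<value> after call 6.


Answer: acc=442/319

Derivation:
Now I run start using x: -87, and see -87.
Then split using x: -81, and get 29/27.
I invoke newfold using p: /bro, and see ok.
I try reciproc(), and observe 27/29.
Calling strike using p: /bro, — result: ok.
Invoking plus using x: 5/11, and observe 442/319.
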